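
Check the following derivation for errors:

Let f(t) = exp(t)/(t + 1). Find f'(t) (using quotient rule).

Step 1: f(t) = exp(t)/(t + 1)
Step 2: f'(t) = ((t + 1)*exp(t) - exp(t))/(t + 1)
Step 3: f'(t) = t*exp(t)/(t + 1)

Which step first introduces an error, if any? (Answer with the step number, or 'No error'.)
Step 2

Step 2 is incorrect due to a wrong exponent.
The step shows: ((t + 1)*exp(t) - exp(t))/(t + 1)
The correct value should be: ((t + 1)*exp(t) - exp(t))/(t + 1)**2

Explanation: The exponent -2 on t + 1 was incorrectly written as -1: the term ((t + 1)*exp(t) - exp(t))/(t + 1)**2 was incorrectly written as ((t + 1)*exp(t) - exp(t))/(t + 1)
The later steps are derived from this incorrect expression, so the error originates in Step 2.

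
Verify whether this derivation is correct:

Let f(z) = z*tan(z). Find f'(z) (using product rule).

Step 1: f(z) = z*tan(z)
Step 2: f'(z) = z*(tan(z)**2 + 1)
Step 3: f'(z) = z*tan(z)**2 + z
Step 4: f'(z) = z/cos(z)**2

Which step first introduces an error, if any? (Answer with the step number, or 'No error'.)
Step 2

Step 2 is incorrect due to a dropped term.
The step shows: z*(tan(z)**2 + 1)
The correct value should be: z*(tan(z)**2 + 1) + tan(z)

Explanation: A term was dropped: the term tan(z) was incorrectly omitted
The later steps are derived from this incorrect expression, so the error originates in Step 2.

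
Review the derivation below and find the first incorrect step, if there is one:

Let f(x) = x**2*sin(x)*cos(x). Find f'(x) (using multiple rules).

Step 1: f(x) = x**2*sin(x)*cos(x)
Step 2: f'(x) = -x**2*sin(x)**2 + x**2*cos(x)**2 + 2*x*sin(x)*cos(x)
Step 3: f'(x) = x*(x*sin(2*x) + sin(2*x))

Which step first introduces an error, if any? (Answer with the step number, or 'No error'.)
Step 3

Step 3 is incorrect due to a wrong trig function.
The step shows: x*(x*sin(2*x) + sin(2*x))
The correct value should be: x*(x*cos(2*x) + sin(2*x))

Explanation: cos(2*x) was incorrectly written as sin(2*x): the term x*(x*cos(2*x) + sin(2*x)) was incorrectly written as x*(x*sin(2*x) + sin(2*x))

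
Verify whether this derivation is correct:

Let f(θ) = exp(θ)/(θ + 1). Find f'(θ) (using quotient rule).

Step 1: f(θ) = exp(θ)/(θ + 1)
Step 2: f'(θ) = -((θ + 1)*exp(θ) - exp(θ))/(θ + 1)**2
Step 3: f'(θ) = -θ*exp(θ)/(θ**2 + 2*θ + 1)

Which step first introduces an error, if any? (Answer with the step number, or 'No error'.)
Step 2

Step 2 is incorrect due to a sign flip.
The step shows: -((θ + 1)*exp(θ) - exp(θ))/(θ + 1)**2
The correct value should be: ((θ + 1)*exp(θ) - exp(θ))/(θ + 1)**2

Explanation: The sign of the whole expression was flipped: the term ((θ + 1)*exp(θ) - exp(θ))/(θ + 1)**2 was incorrectly written as -((θ + 1)*exp(θ) - exp(θ))/(θ + 1)**2
The later steps are derived from this incorrect expression, so the error originates in Step 2.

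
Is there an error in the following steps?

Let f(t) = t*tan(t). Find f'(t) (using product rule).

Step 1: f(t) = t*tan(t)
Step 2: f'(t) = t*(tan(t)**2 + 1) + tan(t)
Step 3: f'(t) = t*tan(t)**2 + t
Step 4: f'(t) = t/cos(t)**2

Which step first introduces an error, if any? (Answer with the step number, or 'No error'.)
Step 3

Step 3 is incorrect due to a dropped term.
The step shows: t*tan(t)**2 + t
The correct value should be: t*tan(t)**2 + t + tan(t)

Explanation: A term was dropped: the term tan(t) was incorrectly omitted
The later steps are derived from this incorrect expression, so the error originates in Step 3.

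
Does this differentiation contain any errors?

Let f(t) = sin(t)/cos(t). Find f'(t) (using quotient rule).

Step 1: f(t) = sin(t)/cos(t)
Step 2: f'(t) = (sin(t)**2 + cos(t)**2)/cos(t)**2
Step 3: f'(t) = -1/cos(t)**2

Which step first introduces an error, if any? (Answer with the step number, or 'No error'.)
Step 3

Step 3 is incorrect due to a sign flip.
The step shows: -1/cos(t)**2
The correct value should be: cos(t)**(-2)

Explanation: The sign of the whole expression was flipped: the term cos(t)**(-2) was incorrectly written as -1/cos(t)**2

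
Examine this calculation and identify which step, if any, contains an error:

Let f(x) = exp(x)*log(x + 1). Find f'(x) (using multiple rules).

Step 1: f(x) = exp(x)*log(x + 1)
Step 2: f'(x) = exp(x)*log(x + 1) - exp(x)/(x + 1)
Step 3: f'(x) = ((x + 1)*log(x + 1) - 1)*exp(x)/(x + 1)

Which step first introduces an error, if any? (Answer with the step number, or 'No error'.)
Step 2

Step 2 is incorrect due to a sign flip.
The step shows: exp(x)*log(x + 1) - exp(x)/(x + 1)
The correct value should be: exp(x)*log(x + 1) + exp(x)/(x + 1)

Explanation: The sign of one term was flipped: the term exp(x)/(x + 1) was incorrectly written as -exp(x)/(x + 1)
The later steps are derived from this incorrect expression, so the error originates in Step 2.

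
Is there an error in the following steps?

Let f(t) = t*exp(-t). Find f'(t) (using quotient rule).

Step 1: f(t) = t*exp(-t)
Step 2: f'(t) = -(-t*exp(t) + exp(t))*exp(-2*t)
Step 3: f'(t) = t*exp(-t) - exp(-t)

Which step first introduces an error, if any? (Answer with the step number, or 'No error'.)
Step 2

Step 2 is incorrect due to a sign flip.
The step shows: -(-t*exp(t) + exp(t))*exp(-2*t)
The correct value should be: (-t*exp(t) + exp(t))*exp(-2*t)

Explanation: The sign of the whole expression was flipped: the term (-t*exp(t) + exp(t))*exp(-2*t) was incorrectly written as -(-t*exp(t) + exp(t))*exp(-2*t)
The later steps are derived from this incorrect expression, so the error originates in Step 2.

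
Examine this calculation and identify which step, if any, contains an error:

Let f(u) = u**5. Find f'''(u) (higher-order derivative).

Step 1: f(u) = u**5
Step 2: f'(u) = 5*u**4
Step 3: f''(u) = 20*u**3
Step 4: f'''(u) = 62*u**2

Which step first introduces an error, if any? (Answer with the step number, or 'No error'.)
Step 4

Step 4 is incorrect due to a wrong coefficient.
The step shows: 62*u**2
The correct value should be: 60*u**2

Explanation: The coefficient 60 was incorrectly written as 62: the term 60*u**2 was incorrectly written as 62*u**2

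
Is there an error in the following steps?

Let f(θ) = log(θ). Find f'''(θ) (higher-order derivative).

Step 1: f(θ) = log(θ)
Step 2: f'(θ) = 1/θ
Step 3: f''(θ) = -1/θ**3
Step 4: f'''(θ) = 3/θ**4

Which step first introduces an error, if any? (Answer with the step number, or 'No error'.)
Step 3

Step 3 is incorrect due to a wrong exponent.
The step shows: -1/θ**3
The correct value should be: -1/θ**2

Explanation: The exponent -2 on θ was incorrectly written as -3: the term -1/θ**2 was incorrectly written as -1/θ**3
The later steps are derived from this incorrect expression, so the error originates in Step 3.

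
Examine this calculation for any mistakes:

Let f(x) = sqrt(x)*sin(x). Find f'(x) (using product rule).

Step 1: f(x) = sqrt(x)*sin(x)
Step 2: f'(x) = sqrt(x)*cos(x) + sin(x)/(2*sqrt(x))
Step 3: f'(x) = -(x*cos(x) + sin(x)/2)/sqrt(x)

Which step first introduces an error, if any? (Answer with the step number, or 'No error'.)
Step 3

Step 3 is incorrect due to a sign flip.
The step shows: -(x*cos(x) + sin(x)/2)/sqrt(x)
The correct value should be: (x*cos(x) + sin(x)/2)/sqrt(x)

Explanation: The sign of the whole expression was flipped: the term (x*cos(x) + sin(x)/2)/sqrt(x) was incorrectly written as -(x*cos(x) + sin(x)/2)/sqrt(x)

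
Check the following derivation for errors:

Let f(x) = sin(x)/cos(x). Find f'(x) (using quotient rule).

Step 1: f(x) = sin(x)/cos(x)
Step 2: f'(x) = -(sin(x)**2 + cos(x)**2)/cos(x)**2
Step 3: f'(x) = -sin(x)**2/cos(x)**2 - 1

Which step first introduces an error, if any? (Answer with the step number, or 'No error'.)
Step 2

Step 2 is incorrect due to a sign flip.
The step shows: -(sin(x)**2 + cos(x)**2)/cos(x)**2
The correct value should be: (sin(x)**2 + cos(x)**2)/cos(x)**2

Explanation: The sign of the whole expression was flipped: the term (sin(x)**2 + cos(x)**2)/cos(x)**2 was incorrectly written as -(sin(x)**2 + cos(x)**2)/cos(x)**2
The later steps are derived from this incorrect expression, so the error originates in Step 2.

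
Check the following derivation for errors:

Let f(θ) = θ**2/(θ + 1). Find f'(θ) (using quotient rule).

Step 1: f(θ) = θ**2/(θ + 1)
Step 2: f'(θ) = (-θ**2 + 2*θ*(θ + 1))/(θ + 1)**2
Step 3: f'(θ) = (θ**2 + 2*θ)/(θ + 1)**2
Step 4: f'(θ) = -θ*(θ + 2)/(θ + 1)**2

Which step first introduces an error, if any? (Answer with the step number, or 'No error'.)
Step 4

Step 4 is incorrect due to a sign flip.
The step shows: -θ*(θ + 2)/(θ + 1)**2
The correct value should be: θ*(θ + 2)/(θ + 1)**2

Explanation: The sign of the whole expression was flipped: the term θ*(θ + 2)/(θ + 1)**2 was incorrectly written as -θ*(θ + 2)/(θ + 1)**2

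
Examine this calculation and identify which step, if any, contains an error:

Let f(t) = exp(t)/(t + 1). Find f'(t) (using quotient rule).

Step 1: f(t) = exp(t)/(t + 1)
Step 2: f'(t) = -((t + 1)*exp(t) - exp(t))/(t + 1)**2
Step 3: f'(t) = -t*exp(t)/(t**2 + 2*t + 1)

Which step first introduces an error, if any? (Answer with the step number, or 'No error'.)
Step 2

Step 2 is incorrect due to a sign flip.
The step shows: -((t + 1)*exp(t) - exp(t))/(t + 1)**2
The correct value should be: ((t + 1)*exp(t) - exp(t))/(t + 1)**2

Explanation: The sign of the whole expression was flipped: the term ((t + 1)*exp(t) - exp(t))/(t + 1)**2 was incorrectly written as -((t + 1)*exp(t) - exp(t))/(t + 1)**2
The later steps are derived from this incorrect expression, so the error originates in Step 2.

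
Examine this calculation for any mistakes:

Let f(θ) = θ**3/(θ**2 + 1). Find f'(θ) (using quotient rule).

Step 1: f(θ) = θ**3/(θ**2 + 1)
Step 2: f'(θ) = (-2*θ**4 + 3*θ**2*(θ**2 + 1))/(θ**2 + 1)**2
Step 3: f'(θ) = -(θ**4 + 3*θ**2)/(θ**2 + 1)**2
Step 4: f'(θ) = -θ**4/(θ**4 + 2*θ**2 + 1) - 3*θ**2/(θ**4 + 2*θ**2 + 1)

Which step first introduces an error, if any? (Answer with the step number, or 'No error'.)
Step 3

Step 3 is incorrect due to a sign flip.
The step shows: -(θ**4 + 3*θ**2)/(θ**2 + 1)**2
The correct value should be: (θ**4 + 3*θ**2)/(θ**2 + 1)**2

Explanation: The sign of the whole expression was flipped: the term (θ**4 + 3*θ**2)/(θ**2 + 1)**2 was incorrectly written as -(θ**4 + 3*θ**2)/(θ**2 + 1)**2
The later steps are derived from this incorrect expression, so the error originates in Step 3.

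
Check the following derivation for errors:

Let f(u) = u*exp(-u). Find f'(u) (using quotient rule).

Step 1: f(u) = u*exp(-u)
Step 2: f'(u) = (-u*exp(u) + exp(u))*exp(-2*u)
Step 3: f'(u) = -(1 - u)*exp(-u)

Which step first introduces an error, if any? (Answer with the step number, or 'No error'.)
Step 3

Step 3 is incorrect due to a sign flip.
The step shows: -(1 - u)*exp(-u)
The correct value should be: (1 - u)*exp(-u)

Explanation: The sign of the whole expression was flipped: the term (1 - u)*exp(-u) was incorrectly written as -(1 - u)*exp(-u)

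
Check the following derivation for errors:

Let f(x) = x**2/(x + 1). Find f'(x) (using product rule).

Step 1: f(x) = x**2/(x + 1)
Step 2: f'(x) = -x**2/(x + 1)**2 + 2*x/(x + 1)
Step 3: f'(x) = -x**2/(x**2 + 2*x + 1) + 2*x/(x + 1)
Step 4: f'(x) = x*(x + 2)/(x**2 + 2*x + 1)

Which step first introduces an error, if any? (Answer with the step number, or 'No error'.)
No error

All steps in this derivation are correct.
The final answer f'(x) = x*(x + 2)/(x**2 + 2*x + 1) is valid.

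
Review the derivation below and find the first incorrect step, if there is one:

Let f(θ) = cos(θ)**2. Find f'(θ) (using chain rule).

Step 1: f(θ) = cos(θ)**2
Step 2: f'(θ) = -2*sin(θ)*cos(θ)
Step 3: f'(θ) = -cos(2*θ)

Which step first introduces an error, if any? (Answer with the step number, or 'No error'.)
Step 3

Step 3 is incorrect due to a wrong trig function.
The step shows: -cos(2*θ)
The correct value should be: -sin(2*θ)

Explanation: sin(2*θ) was incorrectly written as cos(2*θ): the term -sin(2*θ) was incorrectly written as -cos(2*θ)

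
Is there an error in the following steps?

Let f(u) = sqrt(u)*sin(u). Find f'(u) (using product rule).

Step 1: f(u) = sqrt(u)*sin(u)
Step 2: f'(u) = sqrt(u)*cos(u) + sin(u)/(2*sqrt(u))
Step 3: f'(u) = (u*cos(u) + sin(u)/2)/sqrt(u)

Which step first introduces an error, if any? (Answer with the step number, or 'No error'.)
No error

All steps in this derivation are correct.
The final answer f'(u) = (u*cos(u) + sin(u)/2)/sqrt(u) is valid.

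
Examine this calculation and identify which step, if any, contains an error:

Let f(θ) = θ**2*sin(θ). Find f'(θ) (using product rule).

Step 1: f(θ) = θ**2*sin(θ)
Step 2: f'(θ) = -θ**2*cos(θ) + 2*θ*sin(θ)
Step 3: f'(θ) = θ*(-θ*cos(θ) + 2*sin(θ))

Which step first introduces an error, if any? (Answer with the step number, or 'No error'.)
Step 2

Step 2 is incorrect due to a sign flip.
The step shows: -θ**2*cos(θ) + 2*θ*sin(θ)
The correct value should be: θ**2*cos(θ) + 2*θ*sin(θ)

Explanation: The sign of one term was flipped: the term θ**2*cos(θ) was incorrectly written as -θ**2*cos(θ)
The later steps are derived from this incorrect expression, so the error originates in Step 2.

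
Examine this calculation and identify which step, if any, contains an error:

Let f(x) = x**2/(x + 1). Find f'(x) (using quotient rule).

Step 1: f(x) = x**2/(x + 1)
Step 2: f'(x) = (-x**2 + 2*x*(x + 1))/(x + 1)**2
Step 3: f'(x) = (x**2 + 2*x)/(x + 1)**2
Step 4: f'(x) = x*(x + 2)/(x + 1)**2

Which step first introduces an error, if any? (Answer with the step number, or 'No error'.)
No error

All steps in this derivation are correct.
The final answer f'(x) = x*(x + 2)/(x + 1)**2 is valid.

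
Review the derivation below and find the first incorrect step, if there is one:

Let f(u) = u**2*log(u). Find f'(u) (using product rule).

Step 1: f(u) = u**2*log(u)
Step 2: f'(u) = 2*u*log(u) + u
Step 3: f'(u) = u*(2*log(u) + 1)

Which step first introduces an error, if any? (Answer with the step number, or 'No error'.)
No error

All steps in this derivation are correct.
The final answer f'(u) = u*(2*log(u) + 1) is valid.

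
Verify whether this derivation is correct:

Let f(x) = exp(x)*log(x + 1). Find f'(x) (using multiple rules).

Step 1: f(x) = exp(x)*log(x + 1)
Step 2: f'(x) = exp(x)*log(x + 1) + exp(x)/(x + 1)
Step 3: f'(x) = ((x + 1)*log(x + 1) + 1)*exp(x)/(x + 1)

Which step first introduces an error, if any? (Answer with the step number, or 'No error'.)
No error

All steps in this derivation are correct.
The final answer f'(x) = ((x + 1)*log(x + 1) + 1)*exp(x)/(x + 1) is valid.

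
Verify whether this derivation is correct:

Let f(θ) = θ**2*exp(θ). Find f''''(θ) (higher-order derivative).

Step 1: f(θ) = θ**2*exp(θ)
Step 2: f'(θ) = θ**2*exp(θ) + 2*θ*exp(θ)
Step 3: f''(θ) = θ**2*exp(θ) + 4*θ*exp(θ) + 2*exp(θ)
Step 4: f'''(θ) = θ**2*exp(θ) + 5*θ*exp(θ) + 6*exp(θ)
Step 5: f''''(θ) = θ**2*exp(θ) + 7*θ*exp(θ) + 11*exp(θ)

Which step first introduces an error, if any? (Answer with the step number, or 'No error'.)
Step 4

Step 4 is incorrect due to a wrong coefficient.
The step shows: θ**2*exp(θ) + 5*θ*exp(θ) + 6*exp(θ)
The correct value should be: θ**2*exp(θ) + 6*θ*exp(θ) + 6*exp(θ)

Explanation: The coefficient 6 was incorrectly written as 5: the term 6*θ*exp(θ) was incorrectly written as 5*θ*exp(θ)
The later steps are derived from this incorrect expression, so the error originates in Step 4.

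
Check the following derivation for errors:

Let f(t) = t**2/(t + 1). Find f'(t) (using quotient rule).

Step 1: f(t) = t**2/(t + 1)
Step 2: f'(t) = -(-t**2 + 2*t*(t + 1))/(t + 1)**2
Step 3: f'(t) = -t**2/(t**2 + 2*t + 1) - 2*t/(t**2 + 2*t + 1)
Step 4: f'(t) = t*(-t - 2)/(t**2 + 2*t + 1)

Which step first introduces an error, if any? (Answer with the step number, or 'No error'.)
Step 2

Step 2 is incorrect due to a sign flip.
The step shows: -(-t**2 + 2*t*(t + 1))/(t + 1)**2
The correct value should be: (-t**2 + 2*t*(t + 1))/(t + 1)**2

Explanation: The sign of the whole expression was flipped: the term (-t**2 + 2*t*(t + 1))/(t + 1)**2 was incorrectly written as -(-t**2 + 2*t*(t + 1))/(t + 1)**2
The later steps are derived from this incorrect expression, so the error originates in Step 2.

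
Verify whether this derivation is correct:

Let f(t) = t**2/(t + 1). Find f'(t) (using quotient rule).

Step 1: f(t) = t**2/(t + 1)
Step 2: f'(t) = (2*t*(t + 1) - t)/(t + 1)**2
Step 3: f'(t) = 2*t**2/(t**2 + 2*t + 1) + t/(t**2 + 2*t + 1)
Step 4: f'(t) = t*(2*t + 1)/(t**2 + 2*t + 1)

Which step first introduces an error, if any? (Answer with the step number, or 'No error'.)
Step 2

Step 2 is incorrect due to a wrong exponent.
The step shows: (2*t*(t + 1) - t)/(t + 1)**2
The correct value should be: (-t**2 + 2*t*(t + 1))/(t + 1)**2

Explanation: The exponent 2 on t was incorrectly written as 1: the term (-t**2 + 2*t*(t + 1))/(t + 1)**2 was incorrectly written as (2*t*(t + 1) - t)/(t + 1)**2
The later steps are derived from this incorrect expression, so the error originates in Step 2.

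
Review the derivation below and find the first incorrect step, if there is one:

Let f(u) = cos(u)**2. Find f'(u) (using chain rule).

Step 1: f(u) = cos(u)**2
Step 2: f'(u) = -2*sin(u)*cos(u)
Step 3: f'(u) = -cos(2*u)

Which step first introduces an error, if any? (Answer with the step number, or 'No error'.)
Step 3

Step 3 is incorrect due to a wrong trig function.
The step shows: -cos(2*u)
The correct value should be: -sin(2*u)

Explanation: sin(2*u) was incorrectly written as cos(2*u): the term -sin(2*u) was incorrectly written as -cos(2*u)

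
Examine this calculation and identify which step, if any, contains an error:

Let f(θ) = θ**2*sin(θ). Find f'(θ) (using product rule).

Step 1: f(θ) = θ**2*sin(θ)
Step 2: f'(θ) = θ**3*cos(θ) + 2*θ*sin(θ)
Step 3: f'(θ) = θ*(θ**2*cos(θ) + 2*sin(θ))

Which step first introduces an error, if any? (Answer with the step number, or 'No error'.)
Step 2

Step 2 is incorrect due to a wrong exponent.
The step shows: θ**3*cos(θ) + 2*θ*sin(θ)
The correct value should be: θ**2*cos(θ) + 2*θ*sin(θ)

Explanation: The exponent 2 on θ was incorrectly written as 3: the term θ**2*cos(θ) was incorrectly written as θ**3*cos(θ)
The later steps are derived from this incorrect expression, so the error originates in Step 2.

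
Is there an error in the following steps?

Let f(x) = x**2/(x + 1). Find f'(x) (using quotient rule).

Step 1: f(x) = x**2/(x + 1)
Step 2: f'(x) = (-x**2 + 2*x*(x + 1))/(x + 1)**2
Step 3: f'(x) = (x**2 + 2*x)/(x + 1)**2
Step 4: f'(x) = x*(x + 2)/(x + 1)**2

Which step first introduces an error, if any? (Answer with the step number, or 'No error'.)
No error

All steps in this derivation are correct.
The final answer f'(x) = x*(x + 2)/(x + 1)**2 is valid.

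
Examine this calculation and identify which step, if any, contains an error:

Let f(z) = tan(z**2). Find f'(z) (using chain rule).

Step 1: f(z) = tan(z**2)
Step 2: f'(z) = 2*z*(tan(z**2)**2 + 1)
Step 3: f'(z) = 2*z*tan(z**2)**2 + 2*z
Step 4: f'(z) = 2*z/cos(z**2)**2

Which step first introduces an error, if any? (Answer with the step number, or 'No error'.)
No error

All steps in this derivation are correct.
The final answer f'(z) = 2*z/cos(z**2)**2 is valid.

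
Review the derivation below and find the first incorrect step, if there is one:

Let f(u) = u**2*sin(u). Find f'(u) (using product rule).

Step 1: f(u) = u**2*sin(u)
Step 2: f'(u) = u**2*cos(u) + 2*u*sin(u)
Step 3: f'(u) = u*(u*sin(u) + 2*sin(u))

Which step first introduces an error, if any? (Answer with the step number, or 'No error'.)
Step 3

Step 3 is incorrect due to a wrong trig function.
The step shows: u*(u*sin(u) + 2*sin(u))
The correct value should be: u*(u*cos(u) + 2*sin(u))

Explanation: cos(u) was incorrectly written as sin(u): the term u*(u*cos(u) + 2*sin(u)) was incorrectly written as u*(u*sin(u) + 2*sin(u))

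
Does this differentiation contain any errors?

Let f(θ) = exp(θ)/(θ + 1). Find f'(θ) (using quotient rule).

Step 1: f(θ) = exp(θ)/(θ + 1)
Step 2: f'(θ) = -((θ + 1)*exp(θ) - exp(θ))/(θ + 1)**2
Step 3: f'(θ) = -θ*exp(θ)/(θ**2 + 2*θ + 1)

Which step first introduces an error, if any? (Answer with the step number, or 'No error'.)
Step 2

Step 2 is incorrect due to a sign flip.
The step shows: -((θ + 1)*exp(θ) - exp(θ))/(θ + 1)**2
The correct value should be: ((θ + 1)*exp(θ) - exp(θ))/(θ + 1)**2

Explanation: The sign of the whole expression was flipped: the term ((θ + 1)*exp(θ) - exp(θ))/(θ + 1)**2 was incorrectly written as -((θ + 1)*exp(θ) - exp(θ))/(θ + 1)**2
The later steps are derived from this incorrect expression, so the error originates in Step 2.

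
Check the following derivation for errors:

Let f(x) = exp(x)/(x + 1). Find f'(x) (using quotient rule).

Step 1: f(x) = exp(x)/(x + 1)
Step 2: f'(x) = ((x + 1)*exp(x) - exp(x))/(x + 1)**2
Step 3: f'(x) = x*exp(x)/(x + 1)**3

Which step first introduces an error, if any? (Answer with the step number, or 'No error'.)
Step 3

Step 3 is incorrect due to a wrong exponent.
The step shows: x*exp(x)/(x + 1)**3
The correct value should be: x*exp(x)/(x + 1)**2

Explanation: The exponent -2 on x + 1 was incorrectly written as -3: the term x*exp(x)/(x + 1)**2 was incorrectly written as x*exp(x)/(x + 1)**3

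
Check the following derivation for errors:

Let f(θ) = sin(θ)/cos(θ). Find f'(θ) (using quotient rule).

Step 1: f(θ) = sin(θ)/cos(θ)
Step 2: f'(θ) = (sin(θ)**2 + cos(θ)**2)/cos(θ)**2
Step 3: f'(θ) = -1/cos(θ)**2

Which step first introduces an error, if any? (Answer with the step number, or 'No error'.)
Step 3

Step 3 is incorrect due to a sign flip.
The step shows: -1/cos(θ)**2
The correct value should be: cos(θ)**(-2)

Explanation: The sign of the whole expression was flipped: the term cos(θ)**(-2) was incorrectly written as -1/cos(θ)**2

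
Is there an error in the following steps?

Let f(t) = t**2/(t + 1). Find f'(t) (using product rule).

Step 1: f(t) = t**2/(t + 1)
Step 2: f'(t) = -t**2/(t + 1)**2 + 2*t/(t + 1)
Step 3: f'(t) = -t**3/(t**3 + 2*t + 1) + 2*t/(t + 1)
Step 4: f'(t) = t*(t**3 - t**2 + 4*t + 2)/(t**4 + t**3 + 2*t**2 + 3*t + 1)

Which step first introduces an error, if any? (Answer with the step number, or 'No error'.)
Step 3

Step 3 is incorrect due to a wrong exponent.
The step shows: -t**3/(t**3 + 2*t + 1) + 2*t/(t + 1)
The correct value should be: -t**2/(t**2 + 2*t + 1) + 2*t/(t + 1)

Explanation: The exponent 2 on t was incorrectly written as 3: the term -t**2/(t**2 + 2*t + 1) was incorrectly written as -t**3/(t**3 + 2*t + 1)
The later steps are derived from this incorrect expression, so the error originates in Step 3.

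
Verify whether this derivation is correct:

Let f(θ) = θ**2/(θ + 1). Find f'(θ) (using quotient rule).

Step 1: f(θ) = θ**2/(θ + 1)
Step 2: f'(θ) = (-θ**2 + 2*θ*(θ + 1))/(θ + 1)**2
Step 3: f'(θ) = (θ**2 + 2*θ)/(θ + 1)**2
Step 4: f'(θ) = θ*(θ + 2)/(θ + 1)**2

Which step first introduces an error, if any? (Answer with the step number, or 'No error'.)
No error

All steps in this derivation are correct.
The final answer f'(θ) = θ*(θ + 2)/(θ + 1)**2 is valid.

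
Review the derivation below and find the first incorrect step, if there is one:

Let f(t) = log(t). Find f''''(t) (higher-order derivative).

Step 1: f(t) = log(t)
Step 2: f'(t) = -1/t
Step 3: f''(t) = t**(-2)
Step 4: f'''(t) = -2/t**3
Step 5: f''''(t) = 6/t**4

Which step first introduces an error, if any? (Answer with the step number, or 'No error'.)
Step 2

Step 2 is incorrect due to a sign flip.
The step shows: -1/t
The correct value should be: 1/t

Explanation: The sign of the whole expression was flipped: the term 1/t was incorrectly written as -1/t
The later steps are derived from this incorrect expression, so the error originates in Step 2.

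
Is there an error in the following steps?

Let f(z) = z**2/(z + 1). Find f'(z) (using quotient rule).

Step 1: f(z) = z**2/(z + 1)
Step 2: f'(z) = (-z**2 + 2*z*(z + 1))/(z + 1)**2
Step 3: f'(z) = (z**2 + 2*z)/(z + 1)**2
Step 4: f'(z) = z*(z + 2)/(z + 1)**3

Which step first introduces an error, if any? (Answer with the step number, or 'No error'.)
Step 4

Step 4 is incorrect due to a wrong exponent.
The step shows: z*(z + 2)/(z + 1)**3
The correct value should be: z*(z + 2)/(z + 1)**2

Explanation: The exponent -2 on z + 1 was incorrectly written as -3: the term z*(z + 2)/(z + 1)**2 was incorrectly written as z*(z + 2)/(z + 1)**3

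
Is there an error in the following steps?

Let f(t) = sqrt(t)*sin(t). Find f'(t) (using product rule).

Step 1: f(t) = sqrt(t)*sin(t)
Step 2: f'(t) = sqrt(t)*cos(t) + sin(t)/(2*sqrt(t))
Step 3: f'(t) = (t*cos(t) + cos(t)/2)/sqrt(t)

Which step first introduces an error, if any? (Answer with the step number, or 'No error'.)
Step 3

Step 3 is incorrect due to a wrong trig function.
The step shows: (t*cos(t) + cos(t)/2)/sqrt(t)
The correct value should be: (t*cos(t) + sin(t)/2)/sqrt(t)

Explanation: sin(t) was incorrectly written as cos(t): the term (t*cos(t) + sin(t)/2)/sqrt(t) was incorrectly written as (t*cos(t) + cos(t)/2)/sqrt(t)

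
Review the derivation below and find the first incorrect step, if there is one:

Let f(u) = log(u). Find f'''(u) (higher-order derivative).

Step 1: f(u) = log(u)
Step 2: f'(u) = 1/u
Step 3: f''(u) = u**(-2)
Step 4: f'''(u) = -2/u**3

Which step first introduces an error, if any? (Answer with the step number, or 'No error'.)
Step 3

Step 3 is incorrect due to a sign flip.
The step shows: u**(-2)
The correct value should be: -1/u**2

Explanation: The sign of the whole expression was flipped: the term -1/u**2 was incorrectly written as u**(-2)
The later steps are derived from this incorrect expression, so the error originates in Step 3.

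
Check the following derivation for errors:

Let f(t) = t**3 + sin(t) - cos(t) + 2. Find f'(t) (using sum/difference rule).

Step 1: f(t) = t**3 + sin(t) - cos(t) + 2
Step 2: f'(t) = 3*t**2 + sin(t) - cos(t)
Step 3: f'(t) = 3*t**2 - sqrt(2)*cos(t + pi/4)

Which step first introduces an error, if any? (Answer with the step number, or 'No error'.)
Step 2

Step 2 is incorrect due to a sign flip.
The step shows: 3*t**2 + sin(t) - cos(t)
The correct value should be: 3*t**2 + sin(t) + cos(t)

Explanation: The sign of one term was flipped: the term cos(t) was incorrectly written as -cos(t)
The later steps are derived from this incorrect expression, so the error originates in Step 2.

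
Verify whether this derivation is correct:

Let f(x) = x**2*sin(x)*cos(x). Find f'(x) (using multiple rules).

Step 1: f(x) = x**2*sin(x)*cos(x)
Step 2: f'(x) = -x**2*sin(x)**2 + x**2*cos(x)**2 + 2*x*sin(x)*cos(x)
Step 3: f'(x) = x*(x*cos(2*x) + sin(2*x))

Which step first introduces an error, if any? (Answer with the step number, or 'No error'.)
No error

All steps in this derivation are correct.
The final answer f'(x) = x*(x*cos(2*x) + sin(2*x)) is valid.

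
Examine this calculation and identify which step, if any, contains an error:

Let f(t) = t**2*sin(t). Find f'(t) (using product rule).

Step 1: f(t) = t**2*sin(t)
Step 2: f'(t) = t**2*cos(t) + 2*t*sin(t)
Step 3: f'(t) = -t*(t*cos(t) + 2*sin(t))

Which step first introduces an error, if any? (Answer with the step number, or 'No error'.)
Step 3

Step 3 is incorrect due to a sign flip.
The step shows: -t*(t*cos(t) + 2*sin(t))
The correct value should be: t*(t*cos(t) + 2*sin(t))

Explanation: The sign of the whole expression was flipped: the term t*(t*cos(t) + 2*sin(t)) was incorrectly written as -t*(t*cos(t) + 2*sin(t))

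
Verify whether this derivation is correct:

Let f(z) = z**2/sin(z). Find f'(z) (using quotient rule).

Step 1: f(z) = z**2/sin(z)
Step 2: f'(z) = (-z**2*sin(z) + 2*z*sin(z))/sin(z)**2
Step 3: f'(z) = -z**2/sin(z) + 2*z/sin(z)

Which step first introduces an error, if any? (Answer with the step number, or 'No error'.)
Step 2

Step 2 is incorrect due to a wrong trig function.
The step shows: (-z**2*sin(z) + 2*z*sin(z))/sin(z)**2
The correct value should be: (-z**2*cos(z) + 2*z*sin(z))/sin(z)**2

Explanation: cos(z) was incorrectly written as sin(z): the term (-z**2*cos(z) + 2*z*sin(z))/sin(z)**2 was incorrectly written as (-z**2*sin(z) + 2*z*sin(z))/sin(z)**2
The later steps are derived from this incorrect expression, so the error originates in Step 2.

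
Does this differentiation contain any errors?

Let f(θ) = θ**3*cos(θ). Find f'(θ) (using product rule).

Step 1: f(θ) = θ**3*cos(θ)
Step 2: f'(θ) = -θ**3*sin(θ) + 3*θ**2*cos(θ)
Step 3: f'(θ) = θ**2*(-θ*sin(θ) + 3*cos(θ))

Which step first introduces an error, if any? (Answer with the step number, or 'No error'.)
No error

All steps in this derivation are correct.
The final answer f'(θ) = θ**2*(-θ*sin(θ) + 3*cos(θ)) is valid.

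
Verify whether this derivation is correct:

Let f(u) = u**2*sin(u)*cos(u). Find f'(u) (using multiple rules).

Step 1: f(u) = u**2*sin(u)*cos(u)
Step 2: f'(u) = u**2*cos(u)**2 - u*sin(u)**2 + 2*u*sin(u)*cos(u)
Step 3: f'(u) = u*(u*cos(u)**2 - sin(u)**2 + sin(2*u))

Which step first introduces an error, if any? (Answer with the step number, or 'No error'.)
Step 2

Step 2 is incorrect due to a wrong exponent.
The step shows: u**2*cos(u)**2 - u*sin(u)**2 + 2*u*sin(u)*cos(u)
The correct value should be: -u**2*sin(u)**2 + u**2*cos(u)**2 + 2*u*sin(u)*cos(u)

Explanation: The exponent 2 on u was incorrectly written as 1: the term -u**2*sin(u)**2 was incorrectly written as -u*sin(u)**2
The later steps are derived from this incorrect expression, so the error originates in Step 2.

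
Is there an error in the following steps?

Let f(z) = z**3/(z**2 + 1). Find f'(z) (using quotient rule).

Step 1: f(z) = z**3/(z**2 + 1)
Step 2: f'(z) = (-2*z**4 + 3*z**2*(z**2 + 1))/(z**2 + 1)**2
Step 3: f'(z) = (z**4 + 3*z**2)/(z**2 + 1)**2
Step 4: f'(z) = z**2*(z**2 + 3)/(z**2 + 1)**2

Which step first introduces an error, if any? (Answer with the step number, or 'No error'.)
No error

All steps in this derivation are correct.
The final answer f'(z) = z**2*(z**2 + 3)/(z**2 + 1)**2 is valid.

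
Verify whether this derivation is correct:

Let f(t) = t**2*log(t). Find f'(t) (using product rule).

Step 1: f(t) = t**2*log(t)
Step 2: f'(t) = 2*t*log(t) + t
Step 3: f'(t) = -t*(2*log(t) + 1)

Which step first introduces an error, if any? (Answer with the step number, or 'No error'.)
Step 3

Step 3 is incorrect due to a sign flip.
The step shows: -t*(2*log(t) + 1)
The correct value should be: t*(2*log(t) + 1)

Explanation: The sign of the whole expression was flipped: the term t*(2*log(t) + 1) was incorrectly written as -t*(2*log(t) + 1)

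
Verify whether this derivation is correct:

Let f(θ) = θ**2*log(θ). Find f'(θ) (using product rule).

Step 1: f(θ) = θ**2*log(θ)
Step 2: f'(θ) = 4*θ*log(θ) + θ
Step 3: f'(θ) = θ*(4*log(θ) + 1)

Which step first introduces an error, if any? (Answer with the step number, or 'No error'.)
Step 2

Step 2 is incorrect due to a wrong coefficient.
The step shows: 4*θ*log(θ) + θ
The correct value should be: 2*θ*log(θ) + θ

Explanation: The coefficient 2 was incorrectly written as 4: the term 2*θ*log(θ) was incorrectly written as 4*θ*log(θ)
The later steps are derived from this incorrect expression, so the error originates in Step 2.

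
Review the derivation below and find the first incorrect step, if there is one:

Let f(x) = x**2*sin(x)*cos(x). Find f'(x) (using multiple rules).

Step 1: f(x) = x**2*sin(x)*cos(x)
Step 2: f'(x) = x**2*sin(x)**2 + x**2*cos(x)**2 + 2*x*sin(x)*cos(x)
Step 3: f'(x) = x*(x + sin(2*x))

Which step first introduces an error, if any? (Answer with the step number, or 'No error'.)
Step 2

Step 2 is incorrect due to a sign flip.
The step shows: x**2*sin(x)**2 + x**2*cos(x)**2 + 2*x*sin(x)*cos(x)
The correct value should be: -x**2*sin(x)**2 + x**2*cos(x)**2 + 2*x*sin(x)*cos(x)

Explanation: The sign of one term was flipped: the term -x**2*sin(x)**2 was incorrectly written as x**2*sin(x)**2
The later steps are derived from this incorrect expression, so the error originates in Step 2.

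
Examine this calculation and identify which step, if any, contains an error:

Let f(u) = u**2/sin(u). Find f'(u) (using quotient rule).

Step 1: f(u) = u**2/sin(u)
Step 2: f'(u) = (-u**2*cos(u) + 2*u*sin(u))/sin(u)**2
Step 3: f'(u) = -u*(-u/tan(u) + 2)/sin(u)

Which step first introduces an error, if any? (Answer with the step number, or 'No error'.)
Step 3

Step 3 is incorrect due to a sign flip.
The step shows: -u*(-u/tan(u) + 2)/sin(u)
The correct value should be: u*(-u/tan(u) + 2)/sin(u)

Explanation: The sign of the whole expression was flipped: the term u*(-u/tan(u) + 2)/sin(u) was incorrectly written as -u*(-u/tan(u) + 2)/sin(u)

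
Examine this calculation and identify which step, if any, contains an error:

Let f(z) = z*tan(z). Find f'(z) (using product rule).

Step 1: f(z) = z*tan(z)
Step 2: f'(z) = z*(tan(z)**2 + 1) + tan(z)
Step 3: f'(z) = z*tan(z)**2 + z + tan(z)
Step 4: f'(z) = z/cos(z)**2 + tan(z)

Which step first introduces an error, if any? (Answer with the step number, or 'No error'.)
No error

All steps in this derivation are correct.
The final answer f'(z) = z/cos(z)**2 + tan(z) is valid.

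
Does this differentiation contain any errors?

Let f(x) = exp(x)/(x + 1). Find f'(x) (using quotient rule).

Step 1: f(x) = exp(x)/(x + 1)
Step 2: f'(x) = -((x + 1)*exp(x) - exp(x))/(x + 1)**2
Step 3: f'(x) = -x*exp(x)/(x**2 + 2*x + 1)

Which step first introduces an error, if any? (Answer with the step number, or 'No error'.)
Step 2

Step 2 is incorrect due to a sign flip.
The step shows: -((x + 1)*exp(x) - exp(x))/(x + 1)**2
The correct value should be: ((x + 1)*exp(x) - exp(x))/(x + 1)**2

Explanation: The sign of the whole expression was flipped: the term ((x + 1)*exp(x) - exp(x))/(x + 1)**2 was incorrectly written as -((x + 1)*exp(x) - exp(x))/(x + 1)**2
The later steps are derived from this incorrect expression, so the error originates in Step 2.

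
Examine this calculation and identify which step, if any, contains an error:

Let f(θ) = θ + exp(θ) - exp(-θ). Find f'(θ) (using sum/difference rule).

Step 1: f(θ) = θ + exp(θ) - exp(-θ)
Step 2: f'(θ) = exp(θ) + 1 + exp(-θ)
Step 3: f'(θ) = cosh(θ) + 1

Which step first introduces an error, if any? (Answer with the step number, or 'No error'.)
Step 3

Step 3 is incorrect due to a wrong coefficient.
The step shows: cosh(θ) + 1
The correct value should be: 2*cosh(θ) + 1

Explanation: The coefficient 2 was incorrectly written as 1: the term 2*cosh(θ) was incorrectly written as cosh(θ)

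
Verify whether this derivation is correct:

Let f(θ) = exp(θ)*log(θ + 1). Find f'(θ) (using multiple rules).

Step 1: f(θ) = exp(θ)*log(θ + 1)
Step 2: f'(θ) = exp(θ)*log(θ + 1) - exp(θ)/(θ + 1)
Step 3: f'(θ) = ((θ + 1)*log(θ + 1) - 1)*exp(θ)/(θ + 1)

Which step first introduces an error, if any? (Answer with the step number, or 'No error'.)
Step 2

Step 2 is incorrect due to a sign flip.
The step shows: exp(θ)*log(θ + 1) - exp(θ)/(θ + 1)
The correct value should be: exp(θ)*log(θ + 1) + exp(θ)/(θ + 1)

Explanation: The sign of one term was flipped: the term exp(θ)/(θ + 1) was incorrectly written as -exp(θ)/(θ + 1)
The later steps are derived from this incorrect expression, so the error originates in Step 2.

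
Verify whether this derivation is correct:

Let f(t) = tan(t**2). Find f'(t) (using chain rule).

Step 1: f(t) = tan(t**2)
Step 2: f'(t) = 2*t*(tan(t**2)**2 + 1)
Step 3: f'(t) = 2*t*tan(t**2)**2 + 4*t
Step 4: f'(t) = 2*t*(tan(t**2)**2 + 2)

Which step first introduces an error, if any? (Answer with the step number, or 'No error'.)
Step 3

Step 3 is incorrect due to a wrong coefficient.
The step shows: 2*t*tan(t**2)**2 + 4*t
The correct value should be: 2*t*tan(t**2)**2 + 2*t

Explanation: The coefficient 2 was incorrectly written as 4: the term 2*t was incorrectly written as 4*t
The later steps are derived from this incorrect expression, so the error originates in Step 3.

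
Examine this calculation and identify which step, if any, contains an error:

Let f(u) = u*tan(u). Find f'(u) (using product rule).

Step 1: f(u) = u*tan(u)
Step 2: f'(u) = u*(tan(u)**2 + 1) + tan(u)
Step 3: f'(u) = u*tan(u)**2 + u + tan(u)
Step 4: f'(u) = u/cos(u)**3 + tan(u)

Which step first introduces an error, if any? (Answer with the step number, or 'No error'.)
Step 4

Step 4 is incorrect due to a wrong exponent.
The step shows: u/cos(u)**3 + tan(u)
The correct value should be: u/cos(u)**2 + tan(u)

Explanation: The exponent -2 on cos(u) was incorrectly written as -3: the term u/cos(u)**2 was incorrectly written as u/cos(u)**3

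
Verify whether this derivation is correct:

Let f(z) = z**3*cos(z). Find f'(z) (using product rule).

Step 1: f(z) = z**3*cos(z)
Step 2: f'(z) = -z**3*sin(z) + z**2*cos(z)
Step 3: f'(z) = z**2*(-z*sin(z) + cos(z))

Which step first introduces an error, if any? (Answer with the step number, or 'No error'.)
Step 2

Step 2 is incorrect due to a wrong coefficient.
The step shows: -z**3*sin(z) + z**2*cos(z)
The correct value should be: -z**3*sin(z) + 3*z**2*cos(z)

Explanation: The coefficient 3 was incorrectly written as 1: the term 3*z**2*cos(z) was incorrectly written as z**2*cos(z)
The later steps are derived from this incorrect expression, so the error originates in Step 2.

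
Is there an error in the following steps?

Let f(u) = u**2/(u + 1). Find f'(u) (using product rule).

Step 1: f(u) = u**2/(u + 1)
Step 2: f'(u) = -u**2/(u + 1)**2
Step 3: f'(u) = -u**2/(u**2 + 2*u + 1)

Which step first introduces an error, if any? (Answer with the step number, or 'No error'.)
Step 2

Step 2 is incorrect due to a dropped term.
The step shows: -u**2/(u + 1)**2
The correct value should be: -u**2/(u + 1)**2 + 2*u/(u + 1)

Explanation: A term was dropped: the term 2*u/(u + 1) was incorrectly omitted
The later steps are derived from this incorrect expression, so the error originates in Step 2.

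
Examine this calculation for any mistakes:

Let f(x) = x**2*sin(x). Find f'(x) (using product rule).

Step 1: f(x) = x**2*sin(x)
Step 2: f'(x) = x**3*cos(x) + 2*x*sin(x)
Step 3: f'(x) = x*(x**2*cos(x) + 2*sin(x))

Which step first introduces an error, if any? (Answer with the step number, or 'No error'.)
Step 2

Step 2 is incorrect due to a wrong exponent.
The step shows: x**3*cos(x) + 2*x*sin(x)
The correct value should be: x**2*cos(x) + 2*x*sin(x)

Explanation: The exponent 2 on x was incorrectly written as 3: the term x**2*cos(x) was incorrectly written as x**3*cos(x)
The later steps are derived from this incorrect expression, so the error originates in Step 2.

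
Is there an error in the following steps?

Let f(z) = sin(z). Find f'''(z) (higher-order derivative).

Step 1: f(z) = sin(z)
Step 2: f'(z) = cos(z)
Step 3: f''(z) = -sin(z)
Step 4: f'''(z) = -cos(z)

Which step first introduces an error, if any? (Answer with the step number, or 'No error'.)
No error

All steps in this derivation are correct.
The final answer f'''(z) = -cos(z) is valid.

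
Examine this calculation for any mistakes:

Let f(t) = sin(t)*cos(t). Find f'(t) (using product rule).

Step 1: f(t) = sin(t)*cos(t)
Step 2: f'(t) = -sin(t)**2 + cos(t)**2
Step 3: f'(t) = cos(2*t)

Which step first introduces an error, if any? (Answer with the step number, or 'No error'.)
No error

All steps in this derivation are correct.
The final answer f'(t) = cos(2*t) is valid.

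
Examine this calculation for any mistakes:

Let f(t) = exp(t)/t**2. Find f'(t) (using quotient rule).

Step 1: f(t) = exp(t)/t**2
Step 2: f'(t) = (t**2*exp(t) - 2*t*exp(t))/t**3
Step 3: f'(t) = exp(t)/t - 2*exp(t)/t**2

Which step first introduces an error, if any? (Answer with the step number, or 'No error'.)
Step 2

Step 2 is incorrect due to a wrong exponent.
The step shows: (t**2*exp(t) - 2*t*exp(t))/t**3
The correct value should be: (t**2*exp(t) - 2*t*exp(t))/t**4

Explanation: The exponent -4 on t was incorrectly written as -3: the term (t**2*exp(t) - 2*t*exp(t))/t**4 was incorrectly written as (t**2*exp(t) - 2*t*exp(t))/t**3
The later steps are derived from this incorrect expression, so the error originates in Step 2.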